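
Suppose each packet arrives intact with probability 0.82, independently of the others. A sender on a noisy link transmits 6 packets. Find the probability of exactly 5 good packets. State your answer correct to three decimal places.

X ~ Binomial(n=6, p=0.82).
P(X=5) = C(6,5) · p^5 · (1−p)^1
= 6 · 0.37074 · 0.18 = 0.40040

0.400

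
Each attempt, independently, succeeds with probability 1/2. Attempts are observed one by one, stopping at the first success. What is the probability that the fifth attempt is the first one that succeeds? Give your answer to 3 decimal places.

Geometric (trials to first success), p = 0.50.
P(Y = 5) = (1−p)^4 · p = 0.0625 · 0.50 = 0.03125

0.031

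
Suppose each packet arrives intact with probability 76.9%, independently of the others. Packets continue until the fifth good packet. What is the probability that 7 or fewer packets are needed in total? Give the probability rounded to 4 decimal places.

0.7948

Finishing within 7 packets ⇔ at least 5 successes in the first 7. With X ~ Binomial(7, 0.769), P(Y ≤ 7) = 1 − P(X ≤ 4).
  k=0: C(7,0)·0.769^0·0.231^7 = 0.000035
  k=1: C(7,1)·0.769^1·0.231^6 = 0.000818
  k=2: C(7,2)·0.769^2·0.231^5 = 0.008168
  k=3: C(7,3)·0.769^3·0.231^4 = 0.045321
  k=4: C(7,4)·0.769^4·0.231^3 = 0.150872
1 − 0.205214 = 0.794786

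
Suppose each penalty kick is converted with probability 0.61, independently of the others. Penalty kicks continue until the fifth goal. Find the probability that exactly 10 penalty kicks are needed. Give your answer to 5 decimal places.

Y = trial on which the fifth success occurs; negative binomial, r=5, p=0.61.
P(Y=10) = C(9,4) · p^5 · (1−p)^5
= 126 · 0.08446 · 0.0090224 = 0.0960158

0.09602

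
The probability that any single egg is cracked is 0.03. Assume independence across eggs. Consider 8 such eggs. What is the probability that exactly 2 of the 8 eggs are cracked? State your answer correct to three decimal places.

X ~ Binomial(n=8, p=0.03).
P(X=2) = C(8,2) · p^2 · (1−p)^6
= 28 · 0.0009 · 0.83297 = 0.02099

0.021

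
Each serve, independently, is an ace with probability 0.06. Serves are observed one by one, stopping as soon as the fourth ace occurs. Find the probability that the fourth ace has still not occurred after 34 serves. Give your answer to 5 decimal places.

Needing more than 34 serves ⇔ fewer than 4 successes in the first 34. With X ~ Binomial(34, 0.06), P(Y > 34) = P(X ≤ 3).
  k=0: C(34,0)·0.06^0·0.94^34 = 0.1219964
  k=1: C(34,1)·0.06^1·0.94^33 = 0.2647581
  k=2: C(34,2)·0.06^2·0.94^32 = 0.2788410
  k=3: C(34,3)·0.06^3·0.94^31 = 0.1898492
P(X ≤ 3) = 0.8554448

0.85544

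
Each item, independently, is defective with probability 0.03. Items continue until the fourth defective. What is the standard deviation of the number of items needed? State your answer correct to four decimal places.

65.6591

Y = total items until the fourth success; negative binomial with r=4, p=0.03.
SD(Y) = √[r(1−p)/p²] = √(4311.111111) = 65.659052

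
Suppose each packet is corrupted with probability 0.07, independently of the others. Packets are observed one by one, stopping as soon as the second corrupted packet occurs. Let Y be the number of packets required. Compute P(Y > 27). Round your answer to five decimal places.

Needing more than 27 packets ⇔ fewer than 2 successes in the first 27. With X ~ Binomial(27, 0.07), P(Y > 27) = P(X ≤ 1).
  k=0: C(27,0)·0.07^0·0.93^27 = 0.1409417
  k=1: C(27,1)·0.07^1·0.93^26 = 0.2864300
P(X ≤ 1) = 0.4273717

0.42737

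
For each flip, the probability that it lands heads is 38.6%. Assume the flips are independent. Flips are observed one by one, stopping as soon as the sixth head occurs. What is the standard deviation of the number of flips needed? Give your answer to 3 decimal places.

4.972

Y = total flips until the sixth success; negative binomial with r=6, p=0.386.
SD(Y) = √[r(1−p)/p²] = √(24.72550) = 4.97247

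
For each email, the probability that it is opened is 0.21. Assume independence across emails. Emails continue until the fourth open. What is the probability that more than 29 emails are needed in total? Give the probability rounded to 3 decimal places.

0.114

Needing more than 29 emails ⇔ fewer than 4 successes in the first 29. With X ~ Binomial(29, 0.21), P(Y > 29) = P(X ≤ 3).
  k=0: C(29,0)·0.21^0·0.79^29 = 0.00107
  k=1: C(29,1)·0.21^1·0.79^28 = 0.00828
  k=2: C(29,2)·0.21^2·0.79^27 = 0.03082
  k=3: C(29,3)·0.21^3·0.79^26 = 0.07374
P(X ≤ 3) = 0.11393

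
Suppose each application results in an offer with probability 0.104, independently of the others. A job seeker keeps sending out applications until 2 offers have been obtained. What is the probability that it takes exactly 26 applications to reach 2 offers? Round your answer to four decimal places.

Y = trial on which the second success occurs; negative binomial, r=2, p=0.104.
P(Y=26) = C(25,1) · p^2 · (1−p)^24
= 25 · 0.010816 · 0.071679 = 0.019382

0.0194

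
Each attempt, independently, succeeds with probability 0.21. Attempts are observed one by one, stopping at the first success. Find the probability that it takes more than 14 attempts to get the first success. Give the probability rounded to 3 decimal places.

0.037

Y = number of attempts to the first success; geometric, p = 0.21.
P(Y > 14) = P(first 14 all fail) = (1−p)^14 = 0.03688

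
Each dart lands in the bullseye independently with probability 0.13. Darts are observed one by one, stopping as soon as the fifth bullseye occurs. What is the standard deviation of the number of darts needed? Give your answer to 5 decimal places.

16.04358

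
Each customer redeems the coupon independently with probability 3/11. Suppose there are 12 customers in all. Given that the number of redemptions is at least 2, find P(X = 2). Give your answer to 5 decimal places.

X ~ Binomial(12, 0.272727). Want P(X=2 | X≥2) = P(X=2) / P(X≥2).
P(X=2) = C(12,2)·0.272727^2·0.727273^10 = 0.2032236
P(X≥2) = 1 − 0.0218961 − 0.0985326 = 0.8795712
Ratio = 0.2032236 / 0.8795712 = 0.2310485

0.23105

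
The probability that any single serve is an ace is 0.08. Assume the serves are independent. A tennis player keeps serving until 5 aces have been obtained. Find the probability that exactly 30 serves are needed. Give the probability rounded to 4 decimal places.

Y = trial on which the fifth success occurs; negative binomial, r=5, p=0.08.
P(Y=30) = C(29,4) · p^5 · (1−p)^25
= 23751 · 3.2768e-06 · 0.12436 = 0.009679

0.0097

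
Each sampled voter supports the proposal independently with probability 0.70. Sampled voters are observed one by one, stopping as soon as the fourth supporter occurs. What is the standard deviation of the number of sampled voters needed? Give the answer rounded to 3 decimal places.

Y = total sampled voters until the fourth success; negative binomial with r=4, p=0.70.
SD(Y) = √[r(1−p)/p²] = √(2.44898) = 1.56492

1.565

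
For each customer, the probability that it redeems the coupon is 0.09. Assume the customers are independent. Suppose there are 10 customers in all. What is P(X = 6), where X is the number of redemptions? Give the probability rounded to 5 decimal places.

X ~ Binomial(n=10, p=0.09).
P(X=6) = C(10,6) · p^6 · (1−p)^4
= 210 · 5.3144e-07 · 0.68575 = 0.0000765

0.00008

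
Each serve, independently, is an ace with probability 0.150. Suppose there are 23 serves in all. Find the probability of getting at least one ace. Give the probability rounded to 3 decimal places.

P(at least one) = 1 − P(none) = 1 − (1 − 0.15)^23
= 1 − 0.02380 = 0.97620

0.976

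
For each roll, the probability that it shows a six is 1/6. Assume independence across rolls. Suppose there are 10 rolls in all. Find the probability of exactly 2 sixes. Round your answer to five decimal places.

X ~ Binomial(n=10, p=0.166667).
P(X=2) = C(10,2) · p^2 · (1−p)^8
= 45 · 0.027778 · 0.23257 = 0.2907100

0.29071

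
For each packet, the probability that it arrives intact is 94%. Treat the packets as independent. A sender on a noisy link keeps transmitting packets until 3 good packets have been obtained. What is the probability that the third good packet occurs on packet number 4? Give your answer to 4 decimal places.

Y = trial on which the third success occurs; negative binomial, r=3, p=0.94.
P(Y=4) = C(3,2) · p^3 · (1−p)^1
= 3 · 0.83058 · 0.06 = 0.149505

0.1495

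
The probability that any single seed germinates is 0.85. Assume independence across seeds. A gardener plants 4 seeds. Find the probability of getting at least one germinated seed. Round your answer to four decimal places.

P(at least one) = 1 − P(none) = 1 − (1 − 0.85)^4
= 1 − 0.000506 = 0.999494

0.9995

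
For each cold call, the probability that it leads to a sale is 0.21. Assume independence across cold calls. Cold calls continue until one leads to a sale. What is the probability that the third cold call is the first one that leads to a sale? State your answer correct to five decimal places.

0.13106

Geometric (trials to first success), p = 0.21.
P(Y = 3) = (1−p)^2 · p = 0.6241 · 0.21 = 0.1310610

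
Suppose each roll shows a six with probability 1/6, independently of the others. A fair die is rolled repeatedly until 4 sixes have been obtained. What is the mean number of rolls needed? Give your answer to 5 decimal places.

24.00000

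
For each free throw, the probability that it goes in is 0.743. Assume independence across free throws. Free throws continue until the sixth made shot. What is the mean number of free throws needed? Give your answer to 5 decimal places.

Y = total free throws until the sixth success; negative binomial with r=6, p=0.743.
E[Y] = r / p = 6 / 0.743 = 8.0753701

8.07537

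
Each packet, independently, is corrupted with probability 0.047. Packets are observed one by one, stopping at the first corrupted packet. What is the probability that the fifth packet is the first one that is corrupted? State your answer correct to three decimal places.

Geometric (trials to first success), p = 0.047.
P(Y = 5) = (1−p)^4 · p = 0.82484 · 0.047 = 0.03877

0.039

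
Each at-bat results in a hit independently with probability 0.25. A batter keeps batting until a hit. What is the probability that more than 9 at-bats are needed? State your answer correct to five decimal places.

Y = number of at-bats to the first success; geometric, p = 0.25.
P(Y > 9) = P(first 9 all fail) = (1−p)^9 = 0.0750847

0.07508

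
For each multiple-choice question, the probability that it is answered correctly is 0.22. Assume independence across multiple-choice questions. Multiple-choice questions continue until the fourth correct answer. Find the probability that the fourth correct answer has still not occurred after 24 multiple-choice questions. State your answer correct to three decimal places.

Needing more than 24 multiple-choice questions ⇔ fewer than 4 successes in the first 24. With X ~ Binomial(24, 0.22), P(Y > 24) = P(X ≤ 3).
  k=0: C(24,0)·0.22^0·0.78^24 = 0.00257
  k=1: C(24,1)·0.22^1·0.78^23 = 0.01741
  k=2: C(24,2)·0.22^2·0.78^22 = 0.05647
  k=3: C(24,3)·0.22^3·0.78^21 = 0.11681
P(X ≤ 3) = 0.19326

0.193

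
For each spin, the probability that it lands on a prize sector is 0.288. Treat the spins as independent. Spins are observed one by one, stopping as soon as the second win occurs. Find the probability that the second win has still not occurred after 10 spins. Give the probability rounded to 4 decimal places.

Needing more than 10 spins ⇔ fewer than 2 successes in the first 10. With X ~ Binomial(10, 0.288), P(Y > 10) = P(X ≤ 1).
  k=0: C(10,0)·0.288^0·0.712^10 = 0.033481
  k=1: C(10,1)·0.288^1·0.712^9 = 0.135429
P(X ≤ 1) = 0.168910

0.1689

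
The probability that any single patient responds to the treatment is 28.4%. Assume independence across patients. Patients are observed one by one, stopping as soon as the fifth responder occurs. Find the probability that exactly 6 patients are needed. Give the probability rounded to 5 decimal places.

0.00661

Y = trial on which the fifth success occurs; negative binomial, r=5, p=0.284.
P(Y=6) = C(5,4) · p^5 · (1−p)^1
= 5 · 0.0018475 · 0.716 = 0.0066142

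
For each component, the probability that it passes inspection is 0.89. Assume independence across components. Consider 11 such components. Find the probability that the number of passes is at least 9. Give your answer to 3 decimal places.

0.888

X ~ Binomial(11, 0.89); P(X ≥ 9) = Σ C(11,k) p^k (1−p)^(11−k) over k:
  k=9: C(11,9)·0.89^9·0.11^2 = 0.23316
  k=10: C(11,10)·0.89^10·0.11^1 = 0.37730
  k=11: C(11,11)·0.89^11·0.11^0 = 0.27752
Total = 0.88798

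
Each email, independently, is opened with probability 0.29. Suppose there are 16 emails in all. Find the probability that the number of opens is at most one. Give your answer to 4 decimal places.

0.0314

X ~ Binomial(16, 0.29); P(X ≤ 1) = Σ C(16,k) p^k (1−p)^(16−k) over k:
  k=0: C(16,0)·0.29^0·0.71^16 = 0.004170
  k=1: C(16,1)·0.29^1·0.71^15 = 0.027252
Total = 0.031422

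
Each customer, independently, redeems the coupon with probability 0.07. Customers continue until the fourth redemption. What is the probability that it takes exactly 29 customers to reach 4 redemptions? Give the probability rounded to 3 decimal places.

0.013

Y = trial on which the fourth success occurs; negative binomial, r=4, p=0.07.
P(Y=29) = C(28,3) · p^4 · (1−p)^25
= 3276 · 2.401e-05 · 0.16296 = 0.01282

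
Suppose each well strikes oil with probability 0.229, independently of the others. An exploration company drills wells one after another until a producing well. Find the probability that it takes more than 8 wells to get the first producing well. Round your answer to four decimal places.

Y = number of wells to the first success; geometric, p = 0.229.
P(Y > 8) = P(first 8 all fail) = (1−p)^8 = 0.124863

0.1249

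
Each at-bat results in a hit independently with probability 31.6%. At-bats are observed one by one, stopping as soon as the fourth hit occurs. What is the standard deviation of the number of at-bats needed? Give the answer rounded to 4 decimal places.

Y = total at-bats until the fourth success; negative binomial with r=4, p=0.316.
SD(Y) = √[r(1−p)/p²] = √(27.399455) = 5.234449

5.2344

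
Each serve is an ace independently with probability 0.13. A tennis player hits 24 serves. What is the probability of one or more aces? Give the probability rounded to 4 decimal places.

P(at least one) = 1 − P(none) = 1 − (1 − 0.13)^24
= 1 − 0.035356 = 0.964644

0.9646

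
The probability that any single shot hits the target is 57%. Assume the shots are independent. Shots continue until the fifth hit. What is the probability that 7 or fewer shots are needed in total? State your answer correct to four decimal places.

0.3564

Finishing within 7 shots ⇔ at least 5 successes in the first 7. With X ~ Binomial(7, 0.57), P(Y ≤ 7) = 1 − P(X ≤ 4).
  k=0: C(7,0)·0.57^0·0.43^7 = 0.002718
  k=1: C(7,1)·0.57^1·0.43^6 = 0.025222
  k=2: C(7,2)·0.57^2·0.43^5 = 0.100302
  k=3: C(7,3)·0.57^3·0.43^4 = 0.221598
  k=4: C(7,4)·0.57^4·0.43^3 = 0.293747
1 − 0.643588 = 0.356412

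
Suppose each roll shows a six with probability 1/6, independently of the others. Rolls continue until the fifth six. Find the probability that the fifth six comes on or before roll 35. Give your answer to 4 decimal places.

Finishing within 35 rolls ⇔ at least 5 successes in the first 35. With X ~ Binomial(35, 0.166667), P(Y ≤ 35) = 1 − P(X ≤ 4).
  k=0: C(35,0)·0.166667^0·0.833333^35 = 0.001693
  k=1: C(35,1)·0.166667^1·0.833333^34 = 0.011851
  k=2: C(35,2)·0.166667^2·0.833333^33 = 0.040293
  k=3: C(35,3)·0.166667^3·0.833333^32 = 0.088645
  k=4: C(35,4)·0.166667^4·0.833333^31 = 0.141833
1 − 0.284315 = 0.715685

0.7157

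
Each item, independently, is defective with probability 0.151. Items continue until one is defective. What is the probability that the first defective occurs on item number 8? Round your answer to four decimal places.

Geometric (trials to first success), p = 0.151.
P(Y = 8) = (1−p)^7 · p = 0.31795 · 0.151 = 0.048010

0.0480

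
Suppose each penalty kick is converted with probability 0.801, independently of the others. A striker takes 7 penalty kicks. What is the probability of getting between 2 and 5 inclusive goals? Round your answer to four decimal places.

0.4202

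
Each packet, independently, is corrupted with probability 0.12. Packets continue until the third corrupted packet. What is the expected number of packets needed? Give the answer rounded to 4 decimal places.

25.0000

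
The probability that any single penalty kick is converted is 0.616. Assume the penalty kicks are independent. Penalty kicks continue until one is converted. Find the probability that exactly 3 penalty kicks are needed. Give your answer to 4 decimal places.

0.0908

Geometric (trials to first success), p = 0.616.
P(Y = 3) = (1−p)^2 · p = 0.14746 · 0.616 = 0.090833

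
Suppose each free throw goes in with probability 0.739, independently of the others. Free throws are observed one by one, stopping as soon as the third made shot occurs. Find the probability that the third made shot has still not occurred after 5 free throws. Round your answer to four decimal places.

Needing more than 5 free throws ⇔ fewer than 3 successes in the first 5. With X ~ Binomial(5, 0.739), P(Y > 5) = P(X ≤ 2).
  k=0: C(5,0)·0.739^0·0.261^5 = 0.001211
  k=1: C(5,1)·0.739^1·0.261^4 = 0.017147
  k=2: C(5,2)·0.739^2·0.261^3 = 0.097098
P(X ≤ 2) = 0.115456

0.1155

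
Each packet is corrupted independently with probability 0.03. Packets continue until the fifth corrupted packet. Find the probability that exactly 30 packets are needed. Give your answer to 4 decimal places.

Y = trial on which the fifth success occurs; negative binomial, r=5, p=0.03.
P(Y=30) = C(29,4) · p^5 · (1−p)^25
= 23751 · 2.43e-08 · 0.46697 = 0.000270

0.0003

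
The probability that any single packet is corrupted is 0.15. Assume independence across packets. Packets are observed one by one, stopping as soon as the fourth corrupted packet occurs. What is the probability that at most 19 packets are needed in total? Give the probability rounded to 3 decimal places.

Finishing within 19 packets ⇔ at least 4 successes in the first 19. With X ~ Binomial(19, 0.15), P(Y ≤ 19) = 1 − P(X ≤ 3).
  k=0: C(19,0)·0.15^0·0.85^19 = 0.04560
  k=1: C(19,1)·0.15^1·0.85^18 = 0.15289
  k=2: C(19,2)·0.15^2·0.85^17 = 0.24283
  k=3: C(19,3)·0.15^3·0.85^16 = 0.24283
1 − 0.68415 = 0.31585

0.316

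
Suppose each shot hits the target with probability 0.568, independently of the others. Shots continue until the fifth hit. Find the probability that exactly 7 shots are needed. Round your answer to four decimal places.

Y = trial on which the fifth success occurs; negative binomial, r=5, p=0.568.
P(Y=7) = C(6,4) · p^5 · (1−p)^2
= 15 · 0.059121 · 0.18662 = 0.165501

0.1655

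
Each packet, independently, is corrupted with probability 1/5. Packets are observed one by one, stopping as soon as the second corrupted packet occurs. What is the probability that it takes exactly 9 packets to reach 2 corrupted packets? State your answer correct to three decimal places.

0.067

Y = trial on which the second success occurs; negative binomial, r=2, p=0.20.
P(Y=9) = C(8,1) · p^2 · (1−p)^7
= 8 · 0.04 · 0.20972 = 0.06711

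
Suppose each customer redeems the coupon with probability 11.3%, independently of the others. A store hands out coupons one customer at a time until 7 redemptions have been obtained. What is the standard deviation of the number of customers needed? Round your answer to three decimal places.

Y = total customers until the seventh success; negative binomial with r=7, p=0.113.
SD(Y) = √[r(1−p)/p²] = √(486.25578) = 22.05121

22.051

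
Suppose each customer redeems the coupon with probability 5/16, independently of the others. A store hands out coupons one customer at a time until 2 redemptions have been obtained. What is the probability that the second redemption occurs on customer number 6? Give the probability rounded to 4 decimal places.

Y = trial on which the second success occurs; negative binomial, r=2, p=0.3125.
P(Y=6) = C(5,1) · p^2 · (1−p)^4
= 5 · 0.097656 · 0.2234 = 0.109084

0.1091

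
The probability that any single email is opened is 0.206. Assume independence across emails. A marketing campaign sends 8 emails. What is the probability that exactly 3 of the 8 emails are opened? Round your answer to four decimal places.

0.1545

X ~ Binomial(n=8, p=0.206).
P(X=3) = C(8,3) · p^3 · (1−p)^5
= 56 · 0.0087418 · 0.31557 = 0.154487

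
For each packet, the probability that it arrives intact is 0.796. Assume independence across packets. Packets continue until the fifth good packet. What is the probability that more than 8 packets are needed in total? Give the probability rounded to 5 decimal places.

0.06003

Needing more than 8 packets ⇔ fewer than 5 successes in the first 8. With X ~ Binomial(8, 0.796), P(Y > 8) = P(X ≤ 4).
  k=0: C(8,0)·0.796^0·0.204^8 = 0.0000030
  k=1: C(8,1)·0.796^1·0.204^7 = 0.0000936
  k=2: C(8,2)·0.796^2·0.204^6 = 0.0012787
  k=3: C(8,3)·0.796^3·0.204^5 = 0.0099788
  k=4: C(8,4)·0.796^4·0.204^4 = 0.0486711
P(X ≤ 4) = 0.0600252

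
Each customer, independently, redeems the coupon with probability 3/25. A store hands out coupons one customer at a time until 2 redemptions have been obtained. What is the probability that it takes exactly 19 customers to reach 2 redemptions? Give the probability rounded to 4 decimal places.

0.0295

Y = trial on which the second success occurs; negative binomial, r=2, p=0.12.
P(Y=19) = C(18,1) · p^2 · (1−p)^17
= 18 · 0.0144 · 0.11382 = 0.029501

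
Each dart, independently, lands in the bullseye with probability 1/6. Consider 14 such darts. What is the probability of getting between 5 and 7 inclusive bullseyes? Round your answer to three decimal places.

0.068

X ~ Binomial(14, 0.166667); P(5 ≤ X ≤ 7) = Σ C(14,k) p^k (1−p)^(14−k) over k:
  k=5: C(14,5)·0.166667^5·0.833333^9 = 0.04990
  k=6: C(14,6)·0.166667^6·0.833333^8 = 0.01497
  k=7: C(14,7)·0.166667^7·0.833333^7 = 0.00342
Total = 0.06829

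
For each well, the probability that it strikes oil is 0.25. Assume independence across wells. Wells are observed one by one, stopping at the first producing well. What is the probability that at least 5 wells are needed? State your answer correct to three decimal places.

0.316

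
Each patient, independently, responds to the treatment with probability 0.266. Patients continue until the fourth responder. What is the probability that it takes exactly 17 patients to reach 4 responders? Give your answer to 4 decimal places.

Y = trial on which the fourth success occurs; negative binomial, r=4, p=0.266.
P(Y=17) = C(16,3) · p^4 · (1−p)^13
= 560 · 0.0050064 · 0.017949 = 0.050323

0.0503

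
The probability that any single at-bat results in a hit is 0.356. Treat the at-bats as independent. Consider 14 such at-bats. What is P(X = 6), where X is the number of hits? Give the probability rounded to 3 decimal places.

X ~ Binomial(n=14, p=0.356).
P(X=6) = C(14,6) · p^6 · (1−p)^8
= 3003 · 0.0020356 · 0.029586 = 0.18086

0.181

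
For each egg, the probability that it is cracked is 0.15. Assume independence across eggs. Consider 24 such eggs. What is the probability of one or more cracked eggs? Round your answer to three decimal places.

0.980

P(at least one) = 1 − P(none) = 1 − (1 − 0.15)^24
= 1 − 0.02023 = 0.97977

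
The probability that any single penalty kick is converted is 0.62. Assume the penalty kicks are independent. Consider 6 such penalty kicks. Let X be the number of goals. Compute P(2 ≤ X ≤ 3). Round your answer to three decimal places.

0.382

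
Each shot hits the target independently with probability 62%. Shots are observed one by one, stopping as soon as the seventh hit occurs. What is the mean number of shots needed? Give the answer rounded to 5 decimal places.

Y = total shots until the seventh success; negative binomial with r=7, p=0.62.
E[Y] = r / p = 7 / 0.62 = 11.2903226

11.29032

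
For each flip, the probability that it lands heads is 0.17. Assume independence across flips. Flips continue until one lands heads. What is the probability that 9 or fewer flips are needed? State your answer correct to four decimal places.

0.8131

Y = number of flips to the first success; geometric, p = 0.17.
P(Y ≤ 9) = 1 − (1−p)^9 = 1 − 0.186940 = 0.813060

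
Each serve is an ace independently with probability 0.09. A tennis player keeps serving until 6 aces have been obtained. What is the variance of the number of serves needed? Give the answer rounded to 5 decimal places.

674.07407

Y = total serves until the sixth success; negative binomial with r=6, p=0.09.
Var(Y) = r(1−p)/p² = 6·0.91 / 0.09² = 674.0740741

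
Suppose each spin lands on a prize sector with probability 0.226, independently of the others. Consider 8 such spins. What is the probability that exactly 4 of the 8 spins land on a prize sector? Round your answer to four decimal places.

X ~ Binomial(n=8, p=0.226).
P(X=4) = C(8,4) · p^4 · (1−p)^4
= 70 · 0.0026088 · 0.35889 = 0.065538

0.0655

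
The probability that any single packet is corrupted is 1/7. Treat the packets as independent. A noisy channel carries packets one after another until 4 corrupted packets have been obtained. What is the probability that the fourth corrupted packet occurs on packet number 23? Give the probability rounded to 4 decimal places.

Y = trial on which the fourth success occurs; negative binomial, r=4, p=0.142857.
P(Y=23) = C(22,3) · p^4 · (1−p)^19
= 1540 · 0.00041649 · 0.053458 = 0.034288

0.0343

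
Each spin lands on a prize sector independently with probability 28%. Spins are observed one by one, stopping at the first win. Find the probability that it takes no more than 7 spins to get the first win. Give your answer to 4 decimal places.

Y = number of spins to the first success; geometric, p = 0.28.
P(Y ≤ 7) = 1 − (1−p)^7 = 1 − 0.100306 = 0.899694

0.8997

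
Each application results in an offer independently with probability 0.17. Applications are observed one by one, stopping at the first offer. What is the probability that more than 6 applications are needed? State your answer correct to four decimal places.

Y = number of applications to the first success; geometric, p = 0.17.
P(Y > 6) = P(first 6 all fail) = (1−p)^6 = 0.326940

0.3269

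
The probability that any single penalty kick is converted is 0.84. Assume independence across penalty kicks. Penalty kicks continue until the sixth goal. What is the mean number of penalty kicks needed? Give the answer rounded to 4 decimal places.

7.1429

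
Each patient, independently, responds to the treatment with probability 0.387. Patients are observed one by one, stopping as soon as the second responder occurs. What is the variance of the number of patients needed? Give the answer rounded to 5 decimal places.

8.18594

Y = total patients until the second success; negative binomial with r=2, p=0.387.
Var(Y) = r(1−p)/p² = 2·0.613 / 0.387² = 8.1859397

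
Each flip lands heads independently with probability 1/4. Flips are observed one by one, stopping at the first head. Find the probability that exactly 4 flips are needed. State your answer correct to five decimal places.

0.10547

Geometric (trials to first success), p = 0.25.
P(Y = 4) = (1−p)^3 · p = 0.42188 · 0.25 = 0.1054688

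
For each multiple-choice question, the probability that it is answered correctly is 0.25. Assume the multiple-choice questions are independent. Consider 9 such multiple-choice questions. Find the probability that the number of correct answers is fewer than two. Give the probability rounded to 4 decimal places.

0.3003

X ~ Binomial(9, 0.25); P(X ≤ 1) = Σ C(9,k) p^k (1−p)^(9−k) over k:
  k=0: C(9,0)·0.25^0·0.75^9 = 0.075085
  k=1: C(9,1)·0.25^1·0.75^8 = 0.225254
Total = 0.300339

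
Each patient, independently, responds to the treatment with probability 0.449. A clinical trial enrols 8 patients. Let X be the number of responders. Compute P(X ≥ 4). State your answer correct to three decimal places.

X ~ Binomial(8, 0.449); P(X ≥ 4) = Σ C(8,k) p^k (1−p)^(8−k) over k:
  k=4: C(8,4)·0.449^4·0.551^4 = 0.26223
  k=5: C(8,5)·0.449^5·0.551^3 = 0.17095
  k=6: C(8,6)·0.449^6·0.551^2 = 0.06965
  k=7: C(8,7)·0.449^7·0.551^1 = 0.01622
  k=8: C(8,8)·0.449^8·0.551^0 = 0.00165
Total = 0.52071

0.521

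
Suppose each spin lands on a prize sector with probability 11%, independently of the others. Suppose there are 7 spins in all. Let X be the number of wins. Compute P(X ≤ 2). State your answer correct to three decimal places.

X ~ Binomial(7, 0.11); P(X ≤ 2) = Σ C(7,k) p^k (1−p)^(7−k) over k:
  k=0: C(7,0)·0.11^0·0.89^7 = 0.44231
  k=1: C(7,1)·0.11^1·0.89^6 = 0.38268
  k=2: C(7,2)·0.11^2·0.89^5 = 0.14189
Total = 0.96688

0.967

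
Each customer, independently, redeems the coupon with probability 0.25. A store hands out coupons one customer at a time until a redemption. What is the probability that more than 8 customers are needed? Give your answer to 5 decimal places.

Y = number of customers to the first success; geometric, p = 0.25.
P(Y > 8) = P(first 8 all fail) = (1−p)^8 = 0.1001129

0.10011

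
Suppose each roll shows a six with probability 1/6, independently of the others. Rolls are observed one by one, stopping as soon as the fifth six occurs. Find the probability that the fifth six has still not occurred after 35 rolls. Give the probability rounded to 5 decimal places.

0.28432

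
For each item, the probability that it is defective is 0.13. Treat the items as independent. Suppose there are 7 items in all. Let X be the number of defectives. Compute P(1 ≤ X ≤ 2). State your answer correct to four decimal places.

0.5715

X ~ Binomial(7, 0.13); P(1 ≤ X ≤ 2) = Σ C(7,k) p^k (1−p)^(7−k) over k:
  k=1: C(7,1)·0.13^1·0.87^6 = 0.394600
  k=2: C(7,2)·0.13^2·0.87^5 = 0.176890
Total = 0.571489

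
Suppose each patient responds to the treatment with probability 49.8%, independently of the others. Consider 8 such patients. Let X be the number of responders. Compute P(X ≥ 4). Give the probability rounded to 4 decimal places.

X ~ Binomial(8, 0.498); P(X ≥ 4) = Σ C(8,k) p^k (1−p)^(8−k) over k:
  k=4: C(8,4)·0.498^4·0.502^4 = 0.273420
  k=5: C(8,5)·0.498^5·0.502^3 = 0.216993
  k=6: C(8,6)·0.498^6·0.502^2 = 0.107632
  k=7: C(8,7)·0.498^7·0.502^1 = 0.030507
  k=8: C(8,8)·0.498^8·0.502^0 = 0.003783
Total = 0.632335

0.6323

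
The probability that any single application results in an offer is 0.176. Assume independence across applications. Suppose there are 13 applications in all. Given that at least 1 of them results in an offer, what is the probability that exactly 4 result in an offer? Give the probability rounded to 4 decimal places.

X ~ Binomial(13, 0.176). Want P(X=4 | X≥1) = P(X=4) / P(X≥1).
P(X=4) = C(13,4)·0.176^4·0.824^9 = 0.120144
P(X≥1) = 1 − 0.080733 = 0.919267
Ratio = 0.120144 / 0.919267 = 0.130695

0.1307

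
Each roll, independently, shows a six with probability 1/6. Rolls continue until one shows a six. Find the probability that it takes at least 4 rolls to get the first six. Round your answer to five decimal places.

0.57870

Y = number of rolls to the first success; geometric, p = 0.166667.
P(Y > 3) = P(first 3 all fail) = (1−p)^3 = 0.5787037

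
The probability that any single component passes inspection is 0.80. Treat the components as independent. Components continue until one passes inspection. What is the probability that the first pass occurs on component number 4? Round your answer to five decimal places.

Geometric (trials to first success), p = 0.80.
P(Y = 4) = (1−p)^3 · p = 0.008 · 0.80 = 0.0064000

0.00640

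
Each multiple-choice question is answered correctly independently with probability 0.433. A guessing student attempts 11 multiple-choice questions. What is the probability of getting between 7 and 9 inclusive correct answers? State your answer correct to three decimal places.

0.144

X ~ Binomial(11, 0.433); P(7 ≤ X ≤ 9) = Σ C(11,k) p^k (1−p)^(11−k) over k:
  k=7: C(11,7)·0.433^7·0.567^4 = 0.09733
  k=8: C(11,8)·0.433^8·0.567^3 = 0.03717
  k=9: C(11,9)·0.433^9·0.567^2 = 0.00946
Total = 0.14396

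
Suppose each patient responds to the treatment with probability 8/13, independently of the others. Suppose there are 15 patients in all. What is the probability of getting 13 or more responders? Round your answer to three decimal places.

0.035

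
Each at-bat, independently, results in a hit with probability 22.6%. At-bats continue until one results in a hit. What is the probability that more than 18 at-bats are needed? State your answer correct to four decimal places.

0.0099

Y = number of at-bats to the first success; geometric, p = 0.226.
P(Y > 18) = P(first 18 all fail) = (1−p)^18 = 0.009939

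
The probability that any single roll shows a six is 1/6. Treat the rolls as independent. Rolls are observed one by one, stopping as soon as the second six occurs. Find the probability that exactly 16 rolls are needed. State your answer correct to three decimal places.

Y = trial on which the second success occurs; negative binomial, r=2, p=0.166667.
P(Y=16) = C(15,1) · p^2 · (1−p)^14
= 15 · 0.027778 · 0.077887 = 0.03245

0.032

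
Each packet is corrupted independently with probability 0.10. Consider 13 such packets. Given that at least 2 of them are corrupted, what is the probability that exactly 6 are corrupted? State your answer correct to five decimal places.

X ~ Binomial(13, 0.10). Want P(X=6 | X≥2) = P(X=6) / P(X≥2).
P(X=6) = C(13,6)·0.10^6·0.90^7 = 0.0008208
P(X≥2) = 1 − 0.2541866 − 0.3671584 = 0.3786550
Ratio = 0.0008208 / 0.3786550 = 0.0021676

0.00217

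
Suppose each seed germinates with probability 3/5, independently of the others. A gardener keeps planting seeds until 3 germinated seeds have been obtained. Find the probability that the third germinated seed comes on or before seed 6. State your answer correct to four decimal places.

0.8208

Finishing within 6 seeds ⇔ at least 3 successes in the first 6. With X ~ Binomial(6, 0.60), P(Y ≤ 6) = 1 − P(X ≤ 2).
  k=0: C(6,0)·0.60^0·0.40^6 = 0.004096
  k=1: C(6,1)·0.60^1·0.40^5 = 0.036864
  k=2: C(6,2)·0.60^2·0.40^4 = 0.138240
1 − 0.179200 = 0.820800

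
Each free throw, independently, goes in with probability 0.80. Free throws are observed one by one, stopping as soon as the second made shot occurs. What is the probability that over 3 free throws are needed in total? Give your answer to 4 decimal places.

Needing more than 3 free throws ⇔ fewer than 2 successes in the first 3. With X ~ Binomial(3, 0.80), P(Y > 3) = P(X ≤ 1).
  k=0: C(3,0)·0.80^0·0.20^3 = 0.008000
  k=1: C(3,1)·0.80^1·0.20^2 = 0.096000
P(X ≤ 1) = 0.104000

0.1040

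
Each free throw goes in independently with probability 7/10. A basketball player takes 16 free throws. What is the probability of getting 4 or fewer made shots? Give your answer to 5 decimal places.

0.00027

X ~ Binomial(16, 0.70); P(X ≤ 4) = Σ C(16,k) p^k (1−p)^(16−k) over k:
  k=0: C(16,0)·0.70^0·0.30^16 = 0.0000000
  k=1: C(16,1)·0.70^1·0.30^15 = 0.0000002
  k=2: C(16,2)·0.70^2·0.30^14 = 0.0000028
  k=3: C(16,3)·0.70^3·0.30^13 = 0.0000306
  k=4: C(16,4)·0.70^4·0.30^12 = 0.0002322
Total = 0.0002658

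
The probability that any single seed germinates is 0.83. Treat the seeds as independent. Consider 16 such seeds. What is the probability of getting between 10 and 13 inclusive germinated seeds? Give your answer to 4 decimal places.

0.5164

X ~ Binomial(16, 0.83); P(10 ≤ X ≤ 13) = Σ C(16,k) p^k (1−p)^(16−k) over k:
  k=10: C(16,10)·0.83^10·0.17^6 = 0.029992
  k=11: C(16,11)·0.83^11·0.17^5 = 0.079870
  k=12: C(16,12)·0.83^12·0.17^4 = 0.162482
  k=13: C(16,13)·0.83^13·0.17^3 = 0.244090
Total = 0.516434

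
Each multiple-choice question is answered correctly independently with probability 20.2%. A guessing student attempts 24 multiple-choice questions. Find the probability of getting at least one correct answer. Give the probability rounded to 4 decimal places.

0.9956

P(at least one) = 1 − P(none) = 1 − (1 − 0.202)^24
= 1 − 0.004447 = 0.995553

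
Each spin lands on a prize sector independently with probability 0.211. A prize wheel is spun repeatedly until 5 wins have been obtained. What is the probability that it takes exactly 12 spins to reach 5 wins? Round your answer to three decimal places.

0.026

Y = trial on which the fifth success occurs; negative binomial, r=5, p=0.211.
P(Y=12) = C(11,4) · p^5 · (1−p)^7
= 330 · 0.00041823 · 0.19034 = 0.02627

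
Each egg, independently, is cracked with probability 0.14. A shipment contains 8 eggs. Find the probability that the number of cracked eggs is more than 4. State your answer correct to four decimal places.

0.0021

X ~ Binomial(8, 0.14); P(X ≥ 5) = Σ C(8,k) p^k (1−p)^(8−k) over k:
  k=5: C(8,5)·0.14^5·0.86^3 = 0.001916
  k=6: C(8,6)·0.14^6·0.86^2 = 0.000156
  k=7: C(8,7)·0.14^7·0.86^1 = 0.000007
  k=8: C(8,8)·0.14^8·0.86^0 = 0.000000
Total = 0.002079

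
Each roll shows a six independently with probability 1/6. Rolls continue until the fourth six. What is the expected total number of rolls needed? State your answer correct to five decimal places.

24.00000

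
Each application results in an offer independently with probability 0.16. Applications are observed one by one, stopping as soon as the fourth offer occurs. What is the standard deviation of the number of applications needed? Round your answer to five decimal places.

Y = total applications until the fourth success; negative binomial with r=4, p=0.16.
SD(Y) = √[r(1−p)/p²] = √(131.2500000) = 11.4564392

11.45644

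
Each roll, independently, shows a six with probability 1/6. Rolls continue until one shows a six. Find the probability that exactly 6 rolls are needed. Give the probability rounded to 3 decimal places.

Geometric (trials to first success), p = 0.166667.
P(Y = 6) = (1−p)^5 · p = 0.40188 · 0.166667 = 0.06698

0.067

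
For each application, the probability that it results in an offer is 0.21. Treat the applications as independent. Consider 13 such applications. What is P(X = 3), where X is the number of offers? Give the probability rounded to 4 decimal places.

0.2508

X ~ Binomial(n=13, p=0.21).
P(X=3) = C(13,3) · p^3 · (1−p)^10
= 286 · 0.009261 · 0.094683 = 0.250781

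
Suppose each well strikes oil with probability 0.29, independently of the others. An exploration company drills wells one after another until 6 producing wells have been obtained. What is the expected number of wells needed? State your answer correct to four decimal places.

Y = total wells until the sixth success; negative binomial with r=6, p=0.29.
E[Y] = r / p = 6 / 0.29 = 20.689655

20.6897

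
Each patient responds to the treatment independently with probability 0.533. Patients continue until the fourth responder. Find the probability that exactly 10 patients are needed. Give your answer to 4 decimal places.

0.0703

Y = trial on which the fourth success occurs; negative binomial, r=4, p=0.533.
P(Y=10) = C(9,3) · p^4 · (1−p)^6
= 84 · 0.080707 · 0.010373 = 0.070322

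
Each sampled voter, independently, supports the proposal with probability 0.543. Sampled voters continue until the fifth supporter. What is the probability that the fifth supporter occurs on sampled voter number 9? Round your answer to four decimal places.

Y = trial on which the fifth success occurs; negative binomial, r=5, p=0.543.
P(Y=9) = C(8,4) · p^5 · (1−p)^4
= 70 · 0.047206 · 0.043618 = 0.144133

0.1441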